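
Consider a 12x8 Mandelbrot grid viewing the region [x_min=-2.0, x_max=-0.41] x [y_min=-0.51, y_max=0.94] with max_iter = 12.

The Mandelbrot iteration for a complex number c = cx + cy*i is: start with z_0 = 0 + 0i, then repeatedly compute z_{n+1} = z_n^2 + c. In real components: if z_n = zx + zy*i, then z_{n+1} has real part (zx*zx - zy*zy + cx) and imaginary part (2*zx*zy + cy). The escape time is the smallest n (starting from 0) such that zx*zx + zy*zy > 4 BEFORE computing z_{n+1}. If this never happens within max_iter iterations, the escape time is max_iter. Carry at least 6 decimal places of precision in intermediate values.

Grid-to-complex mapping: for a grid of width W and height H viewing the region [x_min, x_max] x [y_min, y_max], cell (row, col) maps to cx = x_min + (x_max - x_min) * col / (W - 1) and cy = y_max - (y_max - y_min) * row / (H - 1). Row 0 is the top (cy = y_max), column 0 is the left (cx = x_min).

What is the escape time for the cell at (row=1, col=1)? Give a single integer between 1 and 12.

Answer: 2

Derivation:
z_0 = 0 + 0i, c = -1.8555 + 0.7329i
Iter 1: z = -1.8555 + 0.7329i, |z|^2 = 3.9798
Iter 2: z = 1.0502 + -1.9867i, |z|^2 = 5.0499
Escaped at iteration 2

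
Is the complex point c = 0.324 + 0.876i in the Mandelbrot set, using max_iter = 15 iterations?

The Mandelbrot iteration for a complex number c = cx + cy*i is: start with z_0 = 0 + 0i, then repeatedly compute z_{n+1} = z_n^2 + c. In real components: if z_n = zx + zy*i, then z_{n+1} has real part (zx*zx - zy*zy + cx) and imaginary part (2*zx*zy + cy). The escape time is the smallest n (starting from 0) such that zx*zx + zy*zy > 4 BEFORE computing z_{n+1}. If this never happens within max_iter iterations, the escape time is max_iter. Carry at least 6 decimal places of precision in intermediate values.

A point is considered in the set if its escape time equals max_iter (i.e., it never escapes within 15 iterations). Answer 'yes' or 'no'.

Answer: no

Derivation:
z_0 = 0 + 0i, c = 0.3240 + 0.8760i
Iter 1: z = 0.3240 + 0.8760i, |z|^2 = 0.8724
Iter 2: z = -0.3384 + 1.4436i, |z|^2 = 2.1986
Iter 3: z = -1.6456 + -0.1011i, |z|^2 = 2.7182
Iter 4: z = 3.0218 + 1.2086i, |z|^2 = 10.5920
Escaped at iteration 4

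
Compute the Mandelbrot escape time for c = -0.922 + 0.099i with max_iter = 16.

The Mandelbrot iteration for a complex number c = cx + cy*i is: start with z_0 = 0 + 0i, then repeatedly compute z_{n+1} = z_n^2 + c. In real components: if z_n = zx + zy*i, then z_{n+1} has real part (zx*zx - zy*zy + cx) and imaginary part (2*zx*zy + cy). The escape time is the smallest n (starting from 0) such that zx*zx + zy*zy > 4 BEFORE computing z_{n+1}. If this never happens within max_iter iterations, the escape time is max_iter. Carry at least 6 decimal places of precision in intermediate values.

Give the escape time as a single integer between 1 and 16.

z_0 = 0 + 0i, c = -0.9220 + 0.0990i
Iter 1: z = -0.9220 + 0.0990i, |z|^2 = 0.8599
Iter 2: z = -0.0817 + -0.0836i, |z|^2 = 0.0137
Iter 3: z = -0.9223 + 0.1127i, |z|^2 = 0.8633
Iter 4: z = -0.0840 + -0.1088i, |z|^2 = 0.0189
Iter 5: z = -0.9268 + 0.1173i, |z|^2 = 0.8727
Iter 6: z = -0.0768 + -0.1184i, |z|^2 = 0.0199
Iter 7: z = -0.9301 + 0.1172i, |z|^2 = 0.8788
Iter 8: z = -0.0706 + -0.1190i, |z|^2 = 0.0192
Iter 9: z = -0.9312 + 0.1158i, |z|^2 = 0.8805
Iter 10: z = -0.0683 + -0.1167i, |z|^2 = 0.0183
Iter 11: z = -0.9309 + 0.1149i, |z|^2 = 0.8799
Iter 12: z = -0.0686 + -0.1150i, |z|^2 = 0.0179
Iter 13: z = -0.9305 + 0.1148i, |z|^2 = 0.8791
Iter 14: z = -0.0693 + -0.1146i, |z|^2 = 0.0179
Iter 15: z = -0.9303 + 0.1149i, |z|^2 = 0.8787

Answer: 16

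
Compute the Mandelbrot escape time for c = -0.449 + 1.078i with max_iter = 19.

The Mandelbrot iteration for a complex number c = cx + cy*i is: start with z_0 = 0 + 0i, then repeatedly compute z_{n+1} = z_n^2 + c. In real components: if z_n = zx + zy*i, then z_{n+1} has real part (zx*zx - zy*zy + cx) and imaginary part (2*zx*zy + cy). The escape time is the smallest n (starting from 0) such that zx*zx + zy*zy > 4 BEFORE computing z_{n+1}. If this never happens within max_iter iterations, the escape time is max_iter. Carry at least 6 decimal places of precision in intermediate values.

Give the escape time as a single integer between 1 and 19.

z_0 = 0 + 0i, c = -0.4490 + 1.0780i
Iter 1: z = -0.4490 + 1.0780i, |z|^2 = 1.3637
Iter 2: z = -1.4095 + 0.1100i, |z|^2 = 1.9987
Iter 3: z = 1.5256 + 0.7680i, |z|^2 = 2.9172
Iter 4: z = 1.2884 + 3.4214i, |z|^2 = 13.3658
Escaped at iteration 4

Answer: 4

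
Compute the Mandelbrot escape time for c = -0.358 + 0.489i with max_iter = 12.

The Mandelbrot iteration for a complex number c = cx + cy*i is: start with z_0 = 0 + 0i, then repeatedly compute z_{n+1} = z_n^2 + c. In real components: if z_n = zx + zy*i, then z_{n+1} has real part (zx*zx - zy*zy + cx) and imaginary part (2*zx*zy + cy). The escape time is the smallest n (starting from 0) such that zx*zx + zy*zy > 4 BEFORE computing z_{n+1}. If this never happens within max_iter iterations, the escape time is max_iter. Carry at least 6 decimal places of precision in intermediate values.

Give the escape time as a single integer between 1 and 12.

z_0 = 0 + 0i, c = -0.3580 + 0.4890i
Iter 1: z = -0.3580 + 0.4890i, |z|^2 = 0.3673
Iter 2: z = -0.4690 + 0.1389i, |z|^2 = 0.2392
Iter 3: z = -0.1574 + 0.3587i, |z|^2 = 0.1535
Iter 4: z = -0.4619 + 0.3761i, |z|^2 = 0.3548
Iter 5: z = -0.2861 + 0.1415i, |z|^2 = 0.1019
Iter 6: z = -0.2962 + 0.4080i, |z|^2 = 0.2542
Iter 7: z = -0.4367 + 0.2473i, |z|^2 = 0.2519
Iter 8: z = -0.2284 + 0.2730i, |z|^2 = 0.1267
Iter 9: z = -0.3804 + 0.3643i, |z|^2 = 0.2774
Iter 10: z = -0.3460 + 0.2119i, |z|^2 = 0.1646
Iter 11: z = -0.2832 + 0.3424i, |z|^2 = 0.1974

Answer: 12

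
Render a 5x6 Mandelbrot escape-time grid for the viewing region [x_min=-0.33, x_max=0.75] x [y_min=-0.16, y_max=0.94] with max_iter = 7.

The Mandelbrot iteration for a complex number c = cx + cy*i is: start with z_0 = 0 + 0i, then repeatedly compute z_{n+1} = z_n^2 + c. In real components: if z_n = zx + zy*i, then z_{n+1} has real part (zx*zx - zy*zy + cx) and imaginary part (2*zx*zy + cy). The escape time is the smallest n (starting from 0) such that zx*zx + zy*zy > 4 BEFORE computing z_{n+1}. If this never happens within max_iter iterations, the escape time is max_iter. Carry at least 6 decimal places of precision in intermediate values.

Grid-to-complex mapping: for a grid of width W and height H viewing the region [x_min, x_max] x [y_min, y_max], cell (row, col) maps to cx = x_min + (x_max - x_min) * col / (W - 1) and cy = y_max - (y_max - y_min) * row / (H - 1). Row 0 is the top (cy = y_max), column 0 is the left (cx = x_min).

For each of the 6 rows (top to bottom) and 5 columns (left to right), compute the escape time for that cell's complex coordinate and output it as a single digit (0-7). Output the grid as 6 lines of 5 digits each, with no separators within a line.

(row=0, col=0): c = -0.3300 + 0.9400i → escape time 5
(row=0, col=1): c = -0.0600 + 0.9400i → escape time 7
(row=0, col=2): c = 0.2100 + 0.9400i → escape time 4
(row=0, col=3): c = 0.4800 + 0.9400i → escape time 3
(row=0, col=4): c = 0.7500 + 0.9400i → escape time 2
(row=1, col=0): c = -0.3300 + 0.7200i → escape time 7
(row=1, col=1): c = -0.0600 + 0.7200i → escape time 7
(row=1, col=2): c = 0.2100 + 0.7200i → escape time 6
(row=1, col=3): c = 0.4800 + 0.7200i → escape time 4
(row=1, col=4): c = 0.7500 + 0.7200i → escape time 3
(row=2, col=0): c = -0.3300 + 0.5000i → escape time 7
(row=2, col=1): c = -0.0600 + 0.5000i → escape time 7
(row=2, col=2): c = 0.2100 + 0.5000i → escape time 7
(row=2, col=3): c = 0.4800 + 0.5000i → escape time 5
(row=2, col=4): c = 0.7500 + 0.5000i → escape time 3
(row=3, col=0): c = -0.3300 + 0.2800i → escape time 7
(row=3, col=1): c = -0.0600 + 0.2800i → escape time 7
(row=3, col=2): c = 0.2100 + 0.2800i → escape time 7
(row=3, col=3): c = 0.4800 + 0.2800i → escape time 6
(row=3, col=4): c = 0.7500 + 0.2800i → escape time 3
(row=4, col=0): c = -0.3300 + 0.0600i → escape time 7
(row=4, col=1): c = -0.0600 + 0.0600i → escape time 7
(row=4, col=2): c = 0.2100 + 0.0600i → escape time 7
(row=4, col=3): c = 0.4800 + 0.0600i → escape time 5
(row=4, col=4): c = 0.7500 + 0.0600i → escape time 3
(row=5, col=0): c = -0.3300 + -0.1600i → escape time 7
(row=5, col=1): c = -0.0600 + -0.1600i → escape time 7
(row=5, col=2): c = 0.2100 + -0.1600i → escape time 7
(row=5, col=3): c = 0.4800 + -0.1600i → escape time 5
(row=5, col=4): c = 0.7500 + -0.1600i → escape time 3

Answer: 57432
77643
77753
77763
77753
77753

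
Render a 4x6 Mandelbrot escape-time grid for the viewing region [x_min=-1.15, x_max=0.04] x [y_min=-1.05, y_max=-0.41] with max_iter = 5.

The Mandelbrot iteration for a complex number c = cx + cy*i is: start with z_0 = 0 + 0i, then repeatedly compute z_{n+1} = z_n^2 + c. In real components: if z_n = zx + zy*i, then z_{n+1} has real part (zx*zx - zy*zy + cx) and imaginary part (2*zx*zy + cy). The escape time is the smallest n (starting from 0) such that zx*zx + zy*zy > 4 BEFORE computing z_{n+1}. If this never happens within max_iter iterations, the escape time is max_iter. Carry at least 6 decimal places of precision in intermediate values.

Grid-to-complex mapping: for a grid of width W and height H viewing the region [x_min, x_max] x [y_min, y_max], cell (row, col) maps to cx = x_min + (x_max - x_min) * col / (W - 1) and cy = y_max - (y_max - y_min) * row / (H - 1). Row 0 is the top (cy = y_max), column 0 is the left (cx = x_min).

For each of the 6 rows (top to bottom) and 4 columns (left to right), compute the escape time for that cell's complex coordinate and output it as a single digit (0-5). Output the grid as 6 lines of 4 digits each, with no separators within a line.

Answer: 5555
4555
3555
3455
3455
3344

Derivation:
(row=0, col=0): c = -1.1500 + -0.4100i → escape time 5
(row=0, col=1): c = -0.7533 + -0.4100i → escape time 5
(row=0, col=2): c = -0.3567 + -0.4100i → escape time 5
(row=0, col=3): c = 0.0400 + -0.4100i → escape time 5
(row=1, col=0): c = -1.1500 + -0.5380i → escape time 4
(row=1, col=1): c = -0.7533 + -0.5380i → escape time 5
(row=1, col=2): c = -0.3567 + -0.5380i → escape time 5
(row=1, col=3): c = 0.0400 + -0.5380i → escape time 5
(row=2, col=0): c = -1.1500 + -0.6660i → escape time 3
(row=2, col=1): c = -0.7533 + -0.6660i → escape time 5
(row=2, col=2): c = -0.3567 + -0.6660i → escape time 5
(row=2, col=3): c = 0.0400 + -0.6660i → escape time 5
(row=3, col=0): c = -1.1500 + -0.7940i → escape time 3
(row=3, col=1): c = -0.7533 + -0.7940i → escape time 4
(row=3, col=2): c = -0.3567 + -0.7940i → escape time 5
(row=3, col=3): c = 0.0400 + -0.7940i → escape time 5
(row=4, col=0): c = -1.1500 + -0.9220i → escape time 3
(row=4, col=1): c = -0.7533 + -0.9220i → escape time 4
(row=4, col=2): c = -0.3567 + -0.9220i → escape time 5
(row=4, col=3): c = 0.0400 + -0.9220i → escape time 5
(row=5, col=0): c = -1.1500 + -1.0500i → escape time 3
(row=5, col=1): c = -0.7533 + -1.0500i → escape time 3
(row=5, col=2): c = -0.3567 + -1.0500i → escape time 4
(row=5, col=3): c = 0.0400 + -1.0500i → escape time 4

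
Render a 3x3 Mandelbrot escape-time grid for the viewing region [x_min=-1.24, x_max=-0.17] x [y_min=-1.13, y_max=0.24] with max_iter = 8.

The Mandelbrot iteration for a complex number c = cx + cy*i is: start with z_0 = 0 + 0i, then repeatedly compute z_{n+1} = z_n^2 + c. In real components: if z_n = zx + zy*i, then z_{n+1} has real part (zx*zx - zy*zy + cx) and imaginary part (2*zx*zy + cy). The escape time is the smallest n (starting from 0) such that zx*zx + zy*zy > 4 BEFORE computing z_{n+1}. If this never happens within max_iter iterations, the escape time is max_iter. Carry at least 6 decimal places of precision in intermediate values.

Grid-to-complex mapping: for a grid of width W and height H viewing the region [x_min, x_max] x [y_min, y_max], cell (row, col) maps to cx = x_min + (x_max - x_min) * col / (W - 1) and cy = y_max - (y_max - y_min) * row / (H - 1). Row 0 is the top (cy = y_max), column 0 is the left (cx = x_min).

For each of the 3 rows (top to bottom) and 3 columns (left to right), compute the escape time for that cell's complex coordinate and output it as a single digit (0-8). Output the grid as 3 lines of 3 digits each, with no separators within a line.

(row=0, col=0): c = -1.2400 + 0.2400i → escape time 8
(row=0, col=1): c = -0.7050 + 0.2400i → escape time 8
(row=0, col=2): c = -0.1700 + 0.2400i → escape time 8
(row=1, col=0): c = -1.2400 + -0.4450i → escape time 6
(row=1, col=1): c = -0.7050 + -0.4450i → escape time 8
(row=1, col=2): c = -0.1700 + -0.4450i → escape time 8
(row=2, col=0): c = -1.2400 + -1.1300i → escape time 3
(row=2, col=1): c = -0.7050 + -1.1300i → escape time 3
(row=2, col=2): c = -0.1700 + -1.1300i → escape time 6

Answer: 888
688
336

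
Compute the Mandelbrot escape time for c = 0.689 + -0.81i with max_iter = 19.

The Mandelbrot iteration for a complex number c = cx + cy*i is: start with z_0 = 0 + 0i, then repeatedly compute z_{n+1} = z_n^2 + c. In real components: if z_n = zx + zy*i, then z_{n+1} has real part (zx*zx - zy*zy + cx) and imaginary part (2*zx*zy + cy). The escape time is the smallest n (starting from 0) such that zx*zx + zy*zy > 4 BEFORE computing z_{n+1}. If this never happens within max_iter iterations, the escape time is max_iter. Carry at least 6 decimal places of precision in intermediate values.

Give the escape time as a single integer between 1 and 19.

Answer: 3

Derivation:
z_0 = 0 + 0i, c = 0.6890 + -0.8100i
Iter 1: z = 0.6890 + -0.8100i, |z|^2 = 1.1308
Iter 2: z = 0.5076 + -1.9262i, |z|^2 = 3.9678
Iter 3: z = -2.7635 + -2.7655i, |z|^2 = 15.2851
Escaped at iteration 3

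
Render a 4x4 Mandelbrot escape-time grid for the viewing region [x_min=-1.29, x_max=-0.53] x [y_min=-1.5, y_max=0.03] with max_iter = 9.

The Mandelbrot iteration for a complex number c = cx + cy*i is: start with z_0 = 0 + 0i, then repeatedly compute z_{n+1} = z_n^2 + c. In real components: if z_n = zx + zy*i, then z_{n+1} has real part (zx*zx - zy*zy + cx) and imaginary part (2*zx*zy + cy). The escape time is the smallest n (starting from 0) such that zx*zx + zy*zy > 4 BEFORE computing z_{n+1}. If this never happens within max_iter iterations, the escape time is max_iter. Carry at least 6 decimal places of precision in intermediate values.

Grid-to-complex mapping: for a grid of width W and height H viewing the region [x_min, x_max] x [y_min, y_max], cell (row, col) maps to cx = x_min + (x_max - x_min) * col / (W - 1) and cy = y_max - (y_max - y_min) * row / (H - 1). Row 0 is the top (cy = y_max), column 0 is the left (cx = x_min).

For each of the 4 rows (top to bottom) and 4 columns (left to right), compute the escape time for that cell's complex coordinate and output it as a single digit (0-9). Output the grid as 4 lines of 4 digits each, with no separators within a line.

(row=0, col=0): c = -1.2900 + 0.0300i → escape time 9
(row=0, col=1): c = -1.0367 + 0.0300i → escape time 9
(row=0, col=2): c = -0.7833 + 0.0300i → escape time 9
(row=0, col=3): c = -0.5300 + 0.0300i → escape time 9
(row=1, col=0): c = -1.2900 + -0.4800i → escape time 4
(row=1, col=1): c = -1.0367 + -0.4800i → escape time 5
(row=1, col=2): c = -0.7833 + -0.4800i → escape time 6
(row=1, col=3): c = -0.5300 + -0.4800i → escape time 9
(row=2, col=0): c = -1.2900 + -0.9900i → escape time 3
(row=2, col=1): c = -1.0367 + -0.9900i → escape time 3
(row=2, col=2): c = -0.7833 + -0.9900i → escape time 3
(row=2, col=3): c = -0.5300 + -0.9900i → escape time 4
(row=3, col=0): c = -1.2900 + -1.5000i → escape time 2
(row=3, col=1): c = -1.0367 + -1.5000i → escape time 2
(row=3, col=2): c = -0.7833 + -1.5000i → escape time 2
(row=3, col=3): c = -0.5300 + -1.5000i → escape time 2

Answer: 9999
4569
3334
2222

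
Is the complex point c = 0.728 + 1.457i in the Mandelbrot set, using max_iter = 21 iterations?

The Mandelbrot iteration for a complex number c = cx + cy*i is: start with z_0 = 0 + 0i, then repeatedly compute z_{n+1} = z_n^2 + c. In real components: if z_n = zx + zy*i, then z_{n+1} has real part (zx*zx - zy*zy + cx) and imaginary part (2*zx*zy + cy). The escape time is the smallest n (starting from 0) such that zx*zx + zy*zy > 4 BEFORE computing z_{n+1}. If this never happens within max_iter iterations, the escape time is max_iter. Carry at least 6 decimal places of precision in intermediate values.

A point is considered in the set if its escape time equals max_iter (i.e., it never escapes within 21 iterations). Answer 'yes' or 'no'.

z_0 = 0 + 0i, c = 0.7280 + 1.4570i
Iter 1: z = 0.7280 + 1.4570i, |z|^2 = 2.6528
Iter 2: z = -0.8649 + 3.5784i, |z|^2 = 13.5529
Escaped at iteration 2

Answer: no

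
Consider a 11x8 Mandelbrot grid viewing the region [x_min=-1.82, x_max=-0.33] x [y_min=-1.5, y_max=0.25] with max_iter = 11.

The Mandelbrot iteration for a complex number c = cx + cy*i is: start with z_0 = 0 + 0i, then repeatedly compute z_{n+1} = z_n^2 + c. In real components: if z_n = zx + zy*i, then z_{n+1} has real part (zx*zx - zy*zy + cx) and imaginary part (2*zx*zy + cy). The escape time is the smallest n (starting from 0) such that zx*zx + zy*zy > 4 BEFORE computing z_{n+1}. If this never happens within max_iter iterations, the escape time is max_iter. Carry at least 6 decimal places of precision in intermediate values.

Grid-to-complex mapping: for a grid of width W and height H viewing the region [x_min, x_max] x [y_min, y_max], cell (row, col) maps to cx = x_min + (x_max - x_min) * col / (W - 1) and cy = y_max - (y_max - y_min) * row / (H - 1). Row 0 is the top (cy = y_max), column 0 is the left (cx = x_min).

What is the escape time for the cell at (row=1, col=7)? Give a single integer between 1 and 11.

Answer: 11

Derivation:
z_0 = 0 + 0i, c = -0.7770 + 0.0000i
Iter 1: z = -0.7770 + 0.0000i, |z|^2 = 0.6037
Iter 2: z = -0.1733 + 0.0000i, |z|^2 = 0.0300
Iter 3: z = -0.7470 + 0.0000i, |z|^2 = 0.5580
Iter 4: z = -0.2190 + 0.0000i, |z|^2 = 0.0480
Iter 5: z = -0.7290 + 0.0000i, |z|^2 = 0.5315
Iter 6: z = -0.2455 + 0.0000i, |z|^2 = 0.0603
Iter 7: z = -0.7167 + 0.0000i, |z|^2 = 0.5137
Iter 8: z = -0.2633 + 0.0000i, |z|^2 = 0.0693
Iter 9: z = -0.7077 + 0.0000i, |z|^2 = 0.5008
Iter 10: z = -0.2762 + 0.0000i, |z|^2 = 0.0763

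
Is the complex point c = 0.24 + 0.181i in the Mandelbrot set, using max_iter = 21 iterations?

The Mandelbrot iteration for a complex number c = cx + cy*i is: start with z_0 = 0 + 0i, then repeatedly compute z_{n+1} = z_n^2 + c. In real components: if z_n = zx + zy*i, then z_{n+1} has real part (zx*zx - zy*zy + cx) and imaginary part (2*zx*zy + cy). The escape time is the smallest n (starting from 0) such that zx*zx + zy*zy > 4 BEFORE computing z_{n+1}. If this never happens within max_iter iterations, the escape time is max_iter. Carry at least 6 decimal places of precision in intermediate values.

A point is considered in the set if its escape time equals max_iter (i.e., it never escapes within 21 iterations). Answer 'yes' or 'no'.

z_0 = 0 + 0i, c = 0.2400 + 0.1810i
Iter 1: z = 0.2400 + 0.1810i, |z|^2 = 0.0904
Iter 2: z = 0.2648 + 0.2679i, |z|^2 = 0.1419
Iter 3: z = 0.2384 + 0.3229i, |z|^2 = 0.1611
Iter 4: z = 0.1926 + 0.3349i, |z|^2 = 0.1493
Iter 5: z = 0.1649 + 0.3100i, |z|^2 = 0.1233
Iter 6: z = 0.1711 + 0.2832i, |z|^2 = 0.1095
Iter 7: z = 0.1891 + 0.2779i, |z|^2 = 0.1130
Iter 8: z = 0.1985 + 0.2861i, |z|^2 = 0.1212
Iter 9: z = 0.1976 + 0.2946i, |z|^2 = 0.1258
Iter 10: z = 0.1923 + 0.2974i, |z|^2 = 0.1254
Iter 11: z = 0.1885 + 0.2954i, |z|^2 = 0.1228
Iter 12: z = 0.1883 + 0.2924i, |z|^2 = 0.1209
Iter 13: z = 0.1900 + 0.2911i, |z|^2 = 0.1208
Iter 14: z = 0.1914 + 0.2916i, |z|^2 = 0.1217
Iter 15: z = 0.1916 + 0.2926i, |z|^2 = 0.1223
Iter 16: z = 0.1911 + 0.2931i, |z|^2 = 0.1224
Iter 17: z = 0.1906 + 0.2930i, |z|^2 = 0.1222
Iter 18: z = 0.1905 + 0.2927i, |z|^2 = 0.1220
Iter 19: z = 0.1906 + 0.2925i, |z|^2 = 0.1219
Iter 20: z = 0.1908 + 0.2925i, |z|^2 = 0.1220
Did not escape in 21 iterations → in set

Answer: yes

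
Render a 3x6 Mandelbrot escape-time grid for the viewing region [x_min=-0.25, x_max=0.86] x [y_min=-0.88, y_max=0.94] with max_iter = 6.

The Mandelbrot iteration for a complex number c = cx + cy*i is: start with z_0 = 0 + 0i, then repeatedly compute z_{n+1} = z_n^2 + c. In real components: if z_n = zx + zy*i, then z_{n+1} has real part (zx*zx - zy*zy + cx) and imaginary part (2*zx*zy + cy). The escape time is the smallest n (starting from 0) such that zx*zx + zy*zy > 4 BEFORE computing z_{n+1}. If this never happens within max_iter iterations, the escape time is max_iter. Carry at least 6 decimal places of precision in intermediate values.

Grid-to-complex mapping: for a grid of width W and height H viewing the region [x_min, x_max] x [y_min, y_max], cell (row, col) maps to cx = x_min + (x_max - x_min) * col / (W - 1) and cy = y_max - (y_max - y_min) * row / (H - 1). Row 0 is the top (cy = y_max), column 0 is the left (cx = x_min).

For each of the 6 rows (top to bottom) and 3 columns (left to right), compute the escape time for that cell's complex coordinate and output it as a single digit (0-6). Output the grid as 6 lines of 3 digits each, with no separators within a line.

(row=0, col=0): c = -0.2500 + 0.9400i → escape time 6
(row=0, col=1): c = 0.3050 + 0.9400i → escape time 4
(row=0, col=2): c = 0.8600 + 0.9400i → escape time 2
(row=1, col=0): c = -0.2500 + 0.5760i → escape time 6
(row=1, col=1): c = 0.3050 + 0.5760i → escape time 6
(row=1, col=2): c = 0.8600 + 0.5760i → escape time 2
(row=2, col=0): c = -0.2500 + 0.2120i → escape time 6
(row=2, col=1): c = 0.3050 + 0.2120i → escape time 6
(row=2, col=2): c = 0.8600 + 0.2120i → escape time 3
(row=3, col=0): c = -0.2500 + -0.1520i → escape time 6
(row=3, col=1): c = 0.3050 + -0.1520i → escape time 6
(row=3, col=2): c = 0.8600 + -0.1520i → escape time 3
(row=4, col=0): c = -0.2500 + -0.5160i → escape time 6
(row=4, col=1): c = 0.3050 + -0.5160i → escape time 6
(row=4, col=2): c = 0.8600 + -0.5160i → escape time 3
(row=5, col=0): c = -0.2500 + -0.8800i → escape time 6
(row=5, col=1): c = 0.3050 + -0.8800i → escape time 4
(row=5, col=2): c = 0.8600 + -0.8800i → escape time 2

Answer: 642
662
663
663
663
642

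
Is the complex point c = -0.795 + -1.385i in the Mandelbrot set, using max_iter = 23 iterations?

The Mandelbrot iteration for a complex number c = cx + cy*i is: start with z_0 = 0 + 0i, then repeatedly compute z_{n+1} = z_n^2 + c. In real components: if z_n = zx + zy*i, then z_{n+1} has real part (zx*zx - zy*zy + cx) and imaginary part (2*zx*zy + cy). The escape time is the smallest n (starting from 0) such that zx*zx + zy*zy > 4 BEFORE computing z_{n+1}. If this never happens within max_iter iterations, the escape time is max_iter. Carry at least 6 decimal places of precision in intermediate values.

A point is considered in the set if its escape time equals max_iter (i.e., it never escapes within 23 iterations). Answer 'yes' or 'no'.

z_0 = 0 + 0i, c = -0.7950 + -1.3850i
Iter 1: z = -0.7950 + -1.3850i, |z|^2 = 2.5503
Iter 2: z = -2.0812 + 0.8172i, |z|^2 = 4.9991
Escaped at iteration 2

Answer: no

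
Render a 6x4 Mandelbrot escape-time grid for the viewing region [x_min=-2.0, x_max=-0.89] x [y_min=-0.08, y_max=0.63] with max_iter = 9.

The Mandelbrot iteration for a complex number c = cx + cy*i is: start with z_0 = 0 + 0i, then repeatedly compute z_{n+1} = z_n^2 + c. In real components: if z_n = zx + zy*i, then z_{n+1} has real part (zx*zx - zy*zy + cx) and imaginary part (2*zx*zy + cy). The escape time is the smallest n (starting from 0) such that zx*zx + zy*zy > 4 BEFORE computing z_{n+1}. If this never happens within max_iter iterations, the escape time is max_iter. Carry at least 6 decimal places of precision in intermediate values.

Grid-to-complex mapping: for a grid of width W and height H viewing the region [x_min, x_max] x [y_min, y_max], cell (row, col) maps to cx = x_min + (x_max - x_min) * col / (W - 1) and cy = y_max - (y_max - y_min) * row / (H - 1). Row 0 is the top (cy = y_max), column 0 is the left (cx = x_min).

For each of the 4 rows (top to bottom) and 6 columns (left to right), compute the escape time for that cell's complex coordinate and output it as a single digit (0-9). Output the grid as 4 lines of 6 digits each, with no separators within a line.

(row=0, col=0): c = -2.0000 + 0.6300i → escape time 1
(row=0, col=1): c = -1.7780 + 0.6300i → escape time 3
(row=0, col=2): c = -1.5560 + 0.6300i → escape time 3
(row=0, col=3): c = -1.3340 + 0.6300i → escape time 3
(row=0, col=4): c = -1.1120 + 0.6300i → escape time 4
(row=0, col=5): c = -0.8900 + 0.6300i → escape time 5
(row=1, col=0): c = -2.0000 + 0.3933i → escape time 1
(row=1, col=1): c = -1.7780 + 0.3933i → escape time 3
(row=1, col=2): c = -1.5560 + 0.3933i → escape time 4
(row=1, col=3): c = -1.3340 + 0.3933i → escape time 6
(row=1, col=4): c = -1.1120 + 0.3933i → escape time 7
(row=1, col=5): c = -0.8900 + 0.3933i → escape time 7
(row=2, col=0): c = -2.0000 + 0.1567i → escape time 1
(row=2, col=1): c = -1.7780 + 0.1567i → escape time 4
(row=2, col=2): c = -1.5560 + 0.1567i → escape time 5
(row=2, col=3): c = -1.3340 + 0.1567i → escape time 9
(row=2, col=4): c = -1.1120 + 0.1567i → escape time 9
(row=2, col=5): c = -0.8900 + 0.1567i → escape time 9
(row=3, col=0): c = -2.0000 + -0.0800i → escape time 1
(row=3, col=1): c = -1.7780 + -0.0800i → escape time 4
(row=3, col=2): c = -1.5560 + -0.0800i → escape time 7
(row=3, col=3): c = -1.3340 + -0.0800i → escape time 9
(row=3, col=4): c = -1.1120 + -0.0800i → escape time 9
(row=3, col=5): c = -0.8900 + -0.0800i → escape time 9

Answer: 133345
134677
145999
147999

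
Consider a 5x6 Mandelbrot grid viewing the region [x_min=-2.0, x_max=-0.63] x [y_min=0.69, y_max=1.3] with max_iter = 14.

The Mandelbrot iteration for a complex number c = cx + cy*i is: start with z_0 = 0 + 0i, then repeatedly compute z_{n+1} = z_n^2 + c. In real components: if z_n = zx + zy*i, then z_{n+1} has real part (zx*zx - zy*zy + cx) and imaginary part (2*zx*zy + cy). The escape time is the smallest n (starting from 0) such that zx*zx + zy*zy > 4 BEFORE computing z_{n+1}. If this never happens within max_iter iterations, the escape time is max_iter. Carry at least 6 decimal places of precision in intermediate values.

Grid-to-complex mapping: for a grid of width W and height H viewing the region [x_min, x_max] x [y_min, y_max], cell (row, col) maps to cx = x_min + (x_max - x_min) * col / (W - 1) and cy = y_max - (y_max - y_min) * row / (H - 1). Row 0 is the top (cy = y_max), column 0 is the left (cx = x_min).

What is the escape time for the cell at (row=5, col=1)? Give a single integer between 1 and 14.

Answer: 3

Derivation:
z_0 = 0 + 0i, c = -1.6575 + 0.6900i
Iter 1: z = -1.6575 + 0.6900i, |z|^2 = 3.2234
Iter 2: z = 0.6137 + -1.5974i, |z|^2 = 2.9282
Iter 3: z = -3.8324 + -1.2706i, |z|^2 = 16.3017
Escaped at iteration 3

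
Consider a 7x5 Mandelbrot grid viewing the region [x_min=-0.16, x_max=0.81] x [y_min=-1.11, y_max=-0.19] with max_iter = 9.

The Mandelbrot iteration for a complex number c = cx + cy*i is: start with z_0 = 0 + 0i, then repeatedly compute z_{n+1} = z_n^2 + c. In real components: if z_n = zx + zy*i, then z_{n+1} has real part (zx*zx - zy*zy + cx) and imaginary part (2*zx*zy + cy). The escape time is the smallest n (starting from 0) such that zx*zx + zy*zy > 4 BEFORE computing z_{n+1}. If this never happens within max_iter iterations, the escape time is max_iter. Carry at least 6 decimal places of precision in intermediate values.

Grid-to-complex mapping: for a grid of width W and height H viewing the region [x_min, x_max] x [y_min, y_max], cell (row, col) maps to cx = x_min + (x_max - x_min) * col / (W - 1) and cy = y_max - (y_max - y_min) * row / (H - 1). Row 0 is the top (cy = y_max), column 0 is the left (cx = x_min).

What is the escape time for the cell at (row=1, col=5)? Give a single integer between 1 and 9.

z_0 = 0 + 0i, c = 0.6483 + -0.4200i
Iter 1: z = 0.6483 + -0.4200i, |z|^2 = 0.5967
Iter 2: z = 0.8923 + -0.9646i, |z|^2 = 1.7266
Iter 3: z = 0.5140 + -2.1414i, |z|^2 = 4.8497
Escaped at iteration 3

Answer: 3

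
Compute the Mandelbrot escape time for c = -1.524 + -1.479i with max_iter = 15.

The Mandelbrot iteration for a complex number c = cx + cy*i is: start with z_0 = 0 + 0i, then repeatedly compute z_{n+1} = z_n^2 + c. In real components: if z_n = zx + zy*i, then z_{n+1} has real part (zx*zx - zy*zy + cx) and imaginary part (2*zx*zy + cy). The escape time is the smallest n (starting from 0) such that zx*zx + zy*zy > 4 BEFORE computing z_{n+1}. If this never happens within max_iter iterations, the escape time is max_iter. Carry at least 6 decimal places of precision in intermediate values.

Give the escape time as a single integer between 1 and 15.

z_0 = 0 + 0i, c = -1.5240 + -1.4790i
Iter 1: z = -1.5240 + -1.4790i, |z|^2 = 4.5100
Escaped at iteration 1

Answer: 1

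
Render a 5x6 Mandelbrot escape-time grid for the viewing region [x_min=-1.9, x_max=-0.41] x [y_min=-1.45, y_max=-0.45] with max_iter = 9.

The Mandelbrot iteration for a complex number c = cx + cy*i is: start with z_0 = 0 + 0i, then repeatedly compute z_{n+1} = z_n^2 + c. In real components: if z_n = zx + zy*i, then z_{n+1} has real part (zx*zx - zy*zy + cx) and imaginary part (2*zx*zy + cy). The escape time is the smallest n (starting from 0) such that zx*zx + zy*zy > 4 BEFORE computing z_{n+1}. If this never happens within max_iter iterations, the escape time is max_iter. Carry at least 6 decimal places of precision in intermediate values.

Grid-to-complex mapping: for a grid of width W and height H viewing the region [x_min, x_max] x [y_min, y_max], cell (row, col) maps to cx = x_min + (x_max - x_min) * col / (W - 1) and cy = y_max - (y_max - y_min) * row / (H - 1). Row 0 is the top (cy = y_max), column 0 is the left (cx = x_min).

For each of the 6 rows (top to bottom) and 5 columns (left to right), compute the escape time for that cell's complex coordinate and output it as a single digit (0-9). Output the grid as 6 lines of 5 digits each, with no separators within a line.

(row=0, col=0): c = -1.9000 + -0.4500i → escape time 3
(row=0, col=1): c = -1.5275 + -0.4500i → escape time 3
(row=0, col=2): c = -1.1550 + -0.4500i → escape time 6
(row=0, col=3): c = -0.7825 + -0.4500i → escape time 7
(row=0, col=4): c = -0.4100 + -0.4500i → escape time 9
(row=1, col=0): c = -1.9000 + -0.6500i → escape time 1
(row=1, col=1): c = -1.5275 + -0.6500i → escape time 3
(row=1, col=2): c = -1.1550 + -0.6500i → escape time 3
(row=1, col=3): c = -0.7825 + -0.6500i → escape time 5
(row=1, col=4): c = -0.4100 + -0.6500i → escape time 9
(row=2, col=0): c = -1.9000 + -0.8500i → escape time 1
(row=2, col=1): c = -1.5275 + -0.8500i → escape time 3
(row=2, col=2): c = -1.1550 + -0.8500i → escape time 3
(row=2, col=3): c = -0.7825 + -0.8500i → escape time 4
(row=2, col=4): c = -0.4100 + -0.8500i → escape time 5
(row=3, col=0): c = -1.9000 + -1.0500i → escape time 1
(row=3, col=1): c = -1.5275 + -1.0500i → escape time 2
(row=3, col=2): c = -1.1550 + -1.0500i → escape time 3
(row=3, col=3): c = -0.7825 + -1.0500i → escape time 3
(row=3, col=4): c = -0.4100 + -1.0500i → escape time 4
(row=4, col=0): c = -1.9000 + -1.2500i → escape time 1
(row=4, col=1): c = -1.5275 + -1.2500i → escape time 2
(row=4, col=2): c = -1.1550 + -1.2500i → escape time 2
(row=4, col=3): c = -0.7825 + -1.2500i → escape time 3
(row=4, col=4): c = -0.4100 + -1.2500i → escape time 3
(row=5, col=0): c = -1.9000 + -1.4500i → escape time 1
(row=5, col=1): c = -1.5275 + -1.4500i → escape time 1
(row=5, col=2): c = -1.1550 + -1.4500i → escape time 2
(row=5, col=3): c = -0.7825 + -1.4500i → escape time 2
(row=5, col=4): c = -0.4100 + -1.4500i → escape time 2

Answer: 33679
13359
13345
12334
12233
11222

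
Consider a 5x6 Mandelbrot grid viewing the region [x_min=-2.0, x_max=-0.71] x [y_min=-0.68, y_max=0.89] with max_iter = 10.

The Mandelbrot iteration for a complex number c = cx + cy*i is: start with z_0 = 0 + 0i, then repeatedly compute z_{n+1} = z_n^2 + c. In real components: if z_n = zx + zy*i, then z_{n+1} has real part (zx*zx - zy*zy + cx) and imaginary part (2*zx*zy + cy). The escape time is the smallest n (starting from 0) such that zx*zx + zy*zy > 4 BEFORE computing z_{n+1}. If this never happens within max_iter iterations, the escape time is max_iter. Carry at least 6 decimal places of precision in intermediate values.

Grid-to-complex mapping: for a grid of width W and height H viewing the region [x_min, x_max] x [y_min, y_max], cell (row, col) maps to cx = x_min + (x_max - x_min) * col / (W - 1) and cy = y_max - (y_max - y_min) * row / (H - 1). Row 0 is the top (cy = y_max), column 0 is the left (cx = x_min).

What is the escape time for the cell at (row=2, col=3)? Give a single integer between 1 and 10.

Answer: 10

Derivation:
z_0 = 0 + 0i, c = -1.0325 + 0.2620i
Iter 1: z = -1.0325 + 0.2620i, |z|^2 = 1.1347
Iter 2: z = -0.0351 + -0.2790i, |z|^2 = 0.0791
Iter 3: z = -1.1091 + 0.2816i, |z|^2 = 1.3094
Iter 4: z = 0.1184 + -0.3626i, |z|^2 = 0.1455
Iter 5: z = -1.1500 + 0.1762i, |z|^2 = 1.3535
Iter 6: z = 0.2589 + -0.1431i, |z|^2 = 0.0875
Iter 7: z = -0.9859 + 0.1879i, |z|^2 = 1.0074
Iter 8: z = -0.0957 + -0.1085i, |z|^2 = 0.0209
Iter 9: z = -1.0351 + 0.2828i, |z|^2 = 1.1514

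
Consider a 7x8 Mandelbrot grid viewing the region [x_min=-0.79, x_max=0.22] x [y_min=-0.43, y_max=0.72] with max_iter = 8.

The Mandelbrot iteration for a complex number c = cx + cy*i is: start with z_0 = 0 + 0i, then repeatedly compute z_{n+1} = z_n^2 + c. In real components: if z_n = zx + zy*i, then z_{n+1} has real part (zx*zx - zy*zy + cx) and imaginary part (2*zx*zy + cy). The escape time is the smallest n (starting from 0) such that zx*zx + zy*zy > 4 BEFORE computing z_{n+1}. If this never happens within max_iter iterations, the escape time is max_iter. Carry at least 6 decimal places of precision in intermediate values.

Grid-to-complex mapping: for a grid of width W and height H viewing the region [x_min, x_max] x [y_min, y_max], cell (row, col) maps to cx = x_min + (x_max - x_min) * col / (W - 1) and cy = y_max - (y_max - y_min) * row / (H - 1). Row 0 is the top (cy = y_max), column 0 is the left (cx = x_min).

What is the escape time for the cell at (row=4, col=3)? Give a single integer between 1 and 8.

z_0 = 0 + 0i, c = -0.2850 + 0.0629i
Iter 1: z = -0.2850 + 0.0629i, |z|^2 = 0.0852
Iter 2: z = -0.2077 + 0.0270i, |z|^2 = 0.0439
Iter 3: z = -0.2426 + 0.0516i, |z|^2 = 0.0615
Iter 4: z = -0.2288 + 0.0378i, |z|^2 = 0.0538
Iter 5: z = -0.2341 + 0.0456i, |z|^2 = 0.0569
Iter 6: z = -0.2323 + 0.0415i, |z|^2 = 0.0557
Iter 7: z = -0.2328 + 0.0436i, |z|^2 = 0.0561

Answer: 8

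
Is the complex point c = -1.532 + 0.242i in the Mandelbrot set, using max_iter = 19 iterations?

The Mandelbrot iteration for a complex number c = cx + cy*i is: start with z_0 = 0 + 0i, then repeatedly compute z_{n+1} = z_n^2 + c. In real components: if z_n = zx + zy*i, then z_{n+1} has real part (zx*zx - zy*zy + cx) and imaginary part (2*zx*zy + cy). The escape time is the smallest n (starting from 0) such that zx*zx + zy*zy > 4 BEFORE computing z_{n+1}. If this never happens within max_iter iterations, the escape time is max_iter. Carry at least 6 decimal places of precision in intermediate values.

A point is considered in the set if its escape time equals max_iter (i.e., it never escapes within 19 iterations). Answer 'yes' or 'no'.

Answer: no

Derivation:
z_0 = 0 + 0i, c = -1.5320 + 0.2420i
Iter 1: z = -1.5320 + 0.2420i, |z|^2 = 2.4056
Iter 2: z = 0.7565 + -0.4995i, |z|^2 = 0.8217
Iter 3: z = -1.2093 + -0.5137i, |z|^2 = 1.7262
Iter 4: z = -0.3336 + 1.4844i, |z|^2 = 2.3146
Iter 5: z = -3.6240 + -0.7483i, |z|^2 = 13.6936
Escaped at iteration 5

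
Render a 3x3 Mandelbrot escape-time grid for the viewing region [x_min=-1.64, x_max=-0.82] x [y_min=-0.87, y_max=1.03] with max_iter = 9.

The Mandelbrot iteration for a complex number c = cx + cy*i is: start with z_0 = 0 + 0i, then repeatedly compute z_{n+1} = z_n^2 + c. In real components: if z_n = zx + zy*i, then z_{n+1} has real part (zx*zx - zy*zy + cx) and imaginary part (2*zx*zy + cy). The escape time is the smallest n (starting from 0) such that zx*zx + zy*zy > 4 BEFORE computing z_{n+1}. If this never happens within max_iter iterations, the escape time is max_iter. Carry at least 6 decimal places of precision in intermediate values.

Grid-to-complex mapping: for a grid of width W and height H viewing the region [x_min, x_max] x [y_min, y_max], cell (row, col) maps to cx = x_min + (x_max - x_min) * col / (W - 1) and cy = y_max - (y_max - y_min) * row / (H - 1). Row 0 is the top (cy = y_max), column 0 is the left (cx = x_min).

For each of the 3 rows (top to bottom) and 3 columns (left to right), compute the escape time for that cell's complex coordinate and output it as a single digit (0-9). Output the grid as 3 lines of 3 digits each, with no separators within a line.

Answer: 233
699
234

Derivation:
(row=0, col=0): c = -1.6400 + 1.0300i → escape time 2
(row=0, col=1): c = -1.2300 + 1.0300i → escape time 3
(row=0, col=2): c = -0.8200 + 1.0300i → escape time 3
(row=1, col=0): c = -1.6400 + 0.0800i → escape time 6
(row=1, col=1): c = -1.2300 + 0.0800i → escape time 9
(row=1, col=2): c = -0.8200 + 0.0800i → escape time 9
(row=2, col=0): c = -1.6400 + -0.8700i → escape time 2
(row=2, col=1): c = -1.2300 + -0.8700i → escape time 3
(row=2, col=2): c = -0.8200 + -0.8700i → escape time 4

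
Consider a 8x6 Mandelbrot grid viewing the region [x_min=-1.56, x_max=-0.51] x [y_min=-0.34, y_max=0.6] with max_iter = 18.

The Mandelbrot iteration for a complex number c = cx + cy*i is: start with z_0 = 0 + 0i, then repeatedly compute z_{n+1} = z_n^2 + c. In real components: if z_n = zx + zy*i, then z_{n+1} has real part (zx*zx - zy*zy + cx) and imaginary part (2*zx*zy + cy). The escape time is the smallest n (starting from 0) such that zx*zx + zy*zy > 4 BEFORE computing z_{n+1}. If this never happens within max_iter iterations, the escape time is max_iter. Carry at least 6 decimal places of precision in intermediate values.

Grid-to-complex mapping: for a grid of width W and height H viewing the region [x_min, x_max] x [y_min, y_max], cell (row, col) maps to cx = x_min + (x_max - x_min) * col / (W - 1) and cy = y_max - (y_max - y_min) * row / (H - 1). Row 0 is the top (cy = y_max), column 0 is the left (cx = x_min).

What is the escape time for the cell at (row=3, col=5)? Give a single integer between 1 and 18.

z_0 = 0 + 0i, c = -0.8100 + 0.0360i
Iter 1: z = -0.8100 + 0.0360i, |z|^2 = 0.6574
Iter 2: z = -0.1552 + -0.0223i, |z|^2 = 0.0246
Iter 3: z = -0.7864 + 0.0429i, |z|^2 = 0.6203
Iter 4: z = -0.1934 + -0.0315i, |z|^2 = 0.0384
Iter 5: z = -0.7736 + 0.0482i, |z|^2 = 0.6008
Iter 6: z = -0.2139 + -0.0386i, |z|^2 = 0.0472
Iter 7: z = -0.7657 + 0.0525i, |z|^2 = 0.5891
Iter 8: z = -0.2264 + -0.0444i, |z|^2 = 0.0532
Iter 9: z = -0.7607 + 0.0561i, |z|^2 = 0.5818
Iter 10: z = -0.2345 + -0.0494i, |z|^2 = 0.0574
Iter 11: z = -0.7575 + 0.0591i, |z|^2 = 0.5773
Iter 12: z = -0.2397 + -0.0536i, |z|^2 = 0.0603
Iter 13: z = -0.7554 + 0.0617i, |z|^2 = 0.5744
Iter 14: z = -0.2432 + -0.0572i, |z|^2 = 0.0624
Iter 15: z = -0.7541 + 0.0638i, |z|^2 = 0.5728
Iter 16: z = -0.2454 + -0.0603i, |z|^2 = 0.0638
Iter 17: z = -0.7534 + 0.0656i, |z|^2 = 0.5720

Answer: 18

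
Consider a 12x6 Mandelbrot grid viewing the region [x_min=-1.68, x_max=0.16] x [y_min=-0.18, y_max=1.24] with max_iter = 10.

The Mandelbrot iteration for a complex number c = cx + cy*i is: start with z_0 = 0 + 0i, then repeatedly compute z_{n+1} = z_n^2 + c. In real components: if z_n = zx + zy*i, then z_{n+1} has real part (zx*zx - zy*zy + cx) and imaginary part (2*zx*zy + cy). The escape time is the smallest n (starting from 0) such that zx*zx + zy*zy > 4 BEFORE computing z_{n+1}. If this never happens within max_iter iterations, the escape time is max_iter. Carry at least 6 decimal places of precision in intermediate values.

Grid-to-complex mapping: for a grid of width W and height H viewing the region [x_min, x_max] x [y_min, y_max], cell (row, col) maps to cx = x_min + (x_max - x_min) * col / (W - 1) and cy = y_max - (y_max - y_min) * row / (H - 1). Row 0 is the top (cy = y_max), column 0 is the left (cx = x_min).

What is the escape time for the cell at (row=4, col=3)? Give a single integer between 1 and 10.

Answer: 10

Derivation:
z_0 = 0 + 0i, c = -1.1782 + 0.1040i
Iter 1: z = -1.1782 + 0.1040i, |z|^2 = 1.3989
Iter 2: z = 0.1991 + -0.1411i, |z|^2 = 0.0595
Iter 3: z = -1.1584 + 0.0478i, |z|^2 = 1.3443
Iter 4: z = 0.1615 + -0.0068i, |z|^2 = 0.0261
Iter 5: z = -1.1521 + 0.1018i, |z|^2 = 1.3378
Iter 6: z = 0.1389 + -0.1306i, |z|^2 = 0.0363
Iter 7: z = -1.1759 + 0.0677i, |z|^2 = 1.3874
Iter 8: z = 0.2001 + -0.0553i, |z|^2 = 0.0431
Iter 9: z = -1.1412 + 0.0819i, |z|^2 = 1.3091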